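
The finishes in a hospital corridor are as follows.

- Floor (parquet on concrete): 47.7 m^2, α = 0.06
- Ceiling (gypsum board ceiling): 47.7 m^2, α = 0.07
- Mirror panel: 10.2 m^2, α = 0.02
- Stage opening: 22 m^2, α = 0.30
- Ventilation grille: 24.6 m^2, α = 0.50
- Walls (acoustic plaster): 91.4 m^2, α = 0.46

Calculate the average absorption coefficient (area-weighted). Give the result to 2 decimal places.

S = Σ Sᵢ = 47.7 + 47.7 + 10.2 + 22 + 24.6 + 91.4 = 243.6 m^2.
A = 47.7*0.06 + 47.7*0.07 + 10.2*0.02 + 22*0.30 + 24.6*0.50 + 91.4*0.46 = 67.349 sabins.
ᾱ = A/S = 0.28.

0.28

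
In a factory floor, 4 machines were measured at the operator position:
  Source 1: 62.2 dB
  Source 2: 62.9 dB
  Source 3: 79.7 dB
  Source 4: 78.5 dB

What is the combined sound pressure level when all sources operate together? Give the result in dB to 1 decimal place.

82.2 dB

Converting to relative power and adding: 10^(62.2/10) + 10^(62.9/10) + 10^(79.7/10) + 10^(78.5/10) = 1.677e+08.
L_total = 10·log₁₀(1.677e+08) = 82.2 dB.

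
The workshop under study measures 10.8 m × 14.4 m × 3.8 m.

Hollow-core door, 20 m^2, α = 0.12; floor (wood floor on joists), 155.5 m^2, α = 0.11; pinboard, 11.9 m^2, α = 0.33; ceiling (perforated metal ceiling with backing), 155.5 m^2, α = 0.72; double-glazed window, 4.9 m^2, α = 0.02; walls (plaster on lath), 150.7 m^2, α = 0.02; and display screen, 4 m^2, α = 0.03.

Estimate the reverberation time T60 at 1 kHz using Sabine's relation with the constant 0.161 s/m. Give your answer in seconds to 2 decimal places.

Summing Sᵢαᵢ: 2.400 + 17.105 + 3.927 + 111.960 + 0.098 + 3.014 + 0.120 → A = 138.624 sabins.
V = 10.8·14.4·3.8 = 590.976 m³.
Sabine: RT60 = 0.161 × 590.976 / 138.624 = 0.69 s.

0.69 sec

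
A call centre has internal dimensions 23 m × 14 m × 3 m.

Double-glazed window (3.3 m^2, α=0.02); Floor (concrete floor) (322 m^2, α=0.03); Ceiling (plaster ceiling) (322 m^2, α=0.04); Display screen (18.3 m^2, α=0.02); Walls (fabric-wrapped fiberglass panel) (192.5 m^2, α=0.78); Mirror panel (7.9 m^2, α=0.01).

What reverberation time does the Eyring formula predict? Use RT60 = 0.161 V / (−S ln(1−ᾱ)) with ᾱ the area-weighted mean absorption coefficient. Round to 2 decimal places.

Total surface area S = 3.3 + 322 + 322 + 18.3 + 192.5 + 7.9 = 866.0 m^2.
Σ(Sᵢαᵢ) = 3.3×0.02 + 322×0.03 + 322×0.04 + 18.3×0.02 + 192.5×0.78 + 7.9×0.01 = 173.201.
ᾱ = 173.201 / 866.0 = 0.2000.
Eyring denominator: −S ln(1−ᾱ) = 193.242.
V = 23 × 14 × 3 = 966 m³.
RT60 = 0.161 × 966 / 193.242 = 0.80 s.

0.80 seconds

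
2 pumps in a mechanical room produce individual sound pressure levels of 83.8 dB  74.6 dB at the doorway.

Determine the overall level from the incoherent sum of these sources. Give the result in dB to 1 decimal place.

Converting to relative power and adding: 10^(83.8/10) + 10^(74.6/10) = 2.687e+08.
Back to dB: 10·log₁₀ Σ = 84.3 dB.

84.3 dB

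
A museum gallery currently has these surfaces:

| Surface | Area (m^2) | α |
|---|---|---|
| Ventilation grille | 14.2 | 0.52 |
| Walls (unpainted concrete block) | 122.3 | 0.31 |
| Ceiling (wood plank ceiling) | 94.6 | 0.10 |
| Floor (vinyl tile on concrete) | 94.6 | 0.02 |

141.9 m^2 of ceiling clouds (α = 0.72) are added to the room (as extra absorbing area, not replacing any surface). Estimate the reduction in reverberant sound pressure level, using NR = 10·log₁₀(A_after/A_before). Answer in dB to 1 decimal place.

4.5 dB

A_before = Σ Sᵢαᵢ = 14.2·0.52 + 122.3·0.31 + 94.6·0.10 + 94.6·0.02 = 56.649 sabins.
Treatment contributes 141.9·0.72 = 102.168 sabins.
A_after = 56.649 + 102.168 = 158.817 sabins.
NR = 10·log₁₀(158.817/56.649) = 4.5 dB.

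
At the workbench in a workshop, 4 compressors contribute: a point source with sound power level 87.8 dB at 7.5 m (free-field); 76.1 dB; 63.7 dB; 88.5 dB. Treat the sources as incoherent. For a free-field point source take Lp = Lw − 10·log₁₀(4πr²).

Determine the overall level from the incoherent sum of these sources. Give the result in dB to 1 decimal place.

Source at 7.5 m: Lp = 87.8 − 10·log₁₀(4π·7.5²) = 87.8 − 10·log₁₀(706.858) = 59.3 dB.
Sum in the linear (power) domain: Σ 10^(Lᵢ/10) = 10^(59.3/10) + 10^(76.1/10) + 10^(63.7/10) + 10^(88.5/10) = 7.519e+08.
Combined level = 10 log₁₀(7.519e+08) = 88.8 dB.

88.8 dB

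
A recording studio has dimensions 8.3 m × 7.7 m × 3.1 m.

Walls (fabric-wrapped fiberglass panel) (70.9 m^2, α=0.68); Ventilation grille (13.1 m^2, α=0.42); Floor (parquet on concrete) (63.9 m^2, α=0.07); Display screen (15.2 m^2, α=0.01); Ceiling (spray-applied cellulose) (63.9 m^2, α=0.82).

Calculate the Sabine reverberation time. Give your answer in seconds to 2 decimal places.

Summing Sᵢαᵢ: 48.212 + 5.502 + 4.473 + 0.152 + 52.398 → A = 110.737 sabins.
Volume V = 8.3 × 7.7 × 3.1 = 198.121 m³.
T = 0.161 V/A = 0.161·198.121/110.737 = 0.29 s.

0.29 s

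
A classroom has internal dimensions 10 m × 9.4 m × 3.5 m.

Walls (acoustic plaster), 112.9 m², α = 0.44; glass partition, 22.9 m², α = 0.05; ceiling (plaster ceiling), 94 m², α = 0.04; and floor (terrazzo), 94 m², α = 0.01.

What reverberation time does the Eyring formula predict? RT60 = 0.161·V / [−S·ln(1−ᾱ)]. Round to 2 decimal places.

0.87 s

Total surface area S = 112.9 + 22.9 + 94 + 94 = 323.8 m².
Σ(Sᵢαᵢ) = 112.9·0.44 + 22.9·0.05 + 94·0.04 + 94·0.01 = 55.521.
ᾱ = 55.521 / 323.8 = 0.1715.
Eyring denominator: −S ln(1−ᾱ) = 60.919.
V = 10 × 9.4 × 3.5 = 329 m³.
T = 0.161·V/[−S·ln(1−ᾱ)] = 0.161·329/60.919 = 0.87 s.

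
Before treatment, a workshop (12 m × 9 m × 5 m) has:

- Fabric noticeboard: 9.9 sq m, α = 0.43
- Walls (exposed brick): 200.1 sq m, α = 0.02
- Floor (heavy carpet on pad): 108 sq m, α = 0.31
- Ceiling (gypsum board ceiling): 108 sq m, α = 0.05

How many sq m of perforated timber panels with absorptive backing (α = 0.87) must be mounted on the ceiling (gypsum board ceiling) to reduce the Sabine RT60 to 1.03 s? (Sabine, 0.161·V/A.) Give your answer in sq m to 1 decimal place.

Total absorption A₁ = 9.9×0.43 + 200.1×0.02 + 108×0.31 + 108×0.05
  = 4.257 + 4.002 + 33.480 + 5.400 = 47.139 sq m sabins.
V = 540 m³. Target absorption A₂ = 0.161 × 540 / 1.03 = 84.408 sabins.
ΔA needed = 84.408 − 47.139 = 37.269 sabins.
Net gain per sq m: Δα = 0.87 − 0.05 = 0.82.
Area = ΔA/Δα = 37.269/0.82 = 45.4 sq m.

45.4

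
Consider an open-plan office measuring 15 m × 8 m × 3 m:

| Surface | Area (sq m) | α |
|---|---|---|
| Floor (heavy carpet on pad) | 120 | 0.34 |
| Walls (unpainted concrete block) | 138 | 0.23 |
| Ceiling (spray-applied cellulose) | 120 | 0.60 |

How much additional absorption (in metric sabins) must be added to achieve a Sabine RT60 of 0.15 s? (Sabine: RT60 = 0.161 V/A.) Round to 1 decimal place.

Total absorption A₁ = 120·0.34 + 138·0.23 + 120·0.60
  = 40.800 + 31.740 + 72.000 = 144.540 sq m sabins.
V = 360 m³. Required absorption A₂ = 0.161 × 360 / 0.15 = 386.400 sabins.
ΔA = A₂ − A₁ = 386.400 − 144.540 = 241.9 sabins.

241.9 sabins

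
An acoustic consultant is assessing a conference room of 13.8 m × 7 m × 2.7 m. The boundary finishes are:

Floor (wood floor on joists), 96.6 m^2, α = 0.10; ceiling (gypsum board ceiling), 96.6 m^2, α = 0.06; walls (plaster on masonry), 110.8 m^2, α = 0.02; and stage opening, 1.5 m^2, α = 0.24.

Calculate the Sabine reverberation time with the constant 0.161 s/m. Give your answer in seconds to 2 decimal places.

2.33 seconds

Summing Sᵢαᵢ: 9.660 + 5.796 + 2.216 + 0.360 → A = 18.032 sabins.
Room volume: 260.82 m³.
Sabine: RT60 = 0.161 × 260.82 / 18.032 = 2.33 s.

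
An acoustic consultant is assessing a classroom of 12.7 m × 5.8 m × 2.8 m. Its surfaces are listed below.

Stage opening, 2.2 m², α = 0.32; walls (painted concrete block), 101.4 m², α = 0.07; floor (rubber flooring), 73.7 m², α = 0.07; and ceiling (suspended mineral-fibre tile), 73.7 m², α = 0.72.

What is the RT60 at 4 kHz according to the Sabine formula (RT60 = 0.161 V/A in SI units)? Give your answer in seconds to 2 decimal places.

0.50 sec

Summing Sᵢαᵢ: 0.704 + 7.098 + 5.159 + 53.064 → A = 66.025 sabins.
V = 12.7·5.8·2.8 = 206.248 m³.
T = 0.161 V/A = 0.161·206.248/66.025 = 0.50 s.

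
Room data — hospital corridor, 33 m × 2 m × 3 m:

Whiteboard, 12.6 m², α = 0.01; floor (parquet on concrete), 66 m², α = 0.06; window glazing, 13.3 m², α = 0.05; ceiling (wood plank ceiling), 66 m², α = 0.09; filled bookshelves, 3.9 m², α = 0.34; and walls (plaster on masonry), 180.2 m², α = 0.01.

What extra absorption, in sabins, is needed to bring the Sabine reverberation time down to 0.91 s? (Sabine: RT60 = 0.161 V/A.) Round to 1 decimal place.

Summing Sᵢαᵢ: 0.126 + 3.960 + 0.665 + 5.940 + 1.326 + 1.802 → A₁ = 13.819 sabins.
For T = 0.91 s, need A₂ = 0.161·V/T = 0.161·198/0.91 = 35.031 sabins.
Shortfall: 35.031 − 13.819 = 21.2 sabins.

21.2 sabins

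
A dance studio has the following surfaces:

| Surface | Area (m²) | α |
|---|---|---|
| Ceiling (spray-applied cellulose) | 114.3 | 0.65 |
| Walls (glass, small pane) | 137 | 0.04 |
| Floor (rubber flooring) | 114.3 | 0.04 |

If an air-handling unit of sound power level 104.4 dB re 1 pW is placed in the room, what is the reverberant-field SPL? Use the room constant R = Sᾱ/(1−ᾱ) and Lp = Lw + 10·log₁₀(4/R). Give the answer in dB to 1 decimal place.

90.0 dB

A = 84.347 sabins; S = 365.6 m².
ᾱ = 0.2307, so room constant R = A/(1−ᾱ) = 109.641 m².
Lp = 104.4 + 10·log₁₀(4/109.641) = 104.4 + (-14.38) = 90.0 dB.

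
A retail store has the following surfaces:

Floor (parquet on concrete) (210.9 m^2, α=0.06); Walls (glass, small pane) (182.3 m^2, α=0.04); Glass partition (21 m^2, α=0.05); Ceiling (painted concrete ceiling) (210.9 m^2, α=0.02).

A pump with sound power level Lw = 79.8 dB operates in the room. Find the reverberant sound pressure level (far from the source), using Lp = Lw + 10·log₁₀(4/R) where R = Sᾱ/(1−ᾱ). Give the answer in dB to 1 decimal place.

Σ(Sᵢαᵢ) = 210.9·0.06 + 182.3·0.04 + 21·0.05 + 210.9·0.02 = 25.214; total area S = 625.1 m^2.
ᾱ = 0.0403, so room constant R = A/(1−ᾱ) = 26.273 m^2.
Lp = 79.8 + 10·log₁₀(4/26.273) = 79.8 + (-8.17) = 71.6 dB.

71.6 dB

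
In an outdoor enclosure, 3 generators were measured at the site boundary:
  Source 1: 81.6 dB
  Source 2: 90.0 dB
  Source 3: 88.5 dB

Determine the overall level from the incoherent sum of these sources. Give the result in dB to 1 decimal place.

Converting to relative power and adding: 10^(81.6/10) + 10^(90.0/10) + 10^(88.5/10) = 1.852e+09.
Back to dB: 10·log₁₀ Σ = 92.7 dB.

92.7 dB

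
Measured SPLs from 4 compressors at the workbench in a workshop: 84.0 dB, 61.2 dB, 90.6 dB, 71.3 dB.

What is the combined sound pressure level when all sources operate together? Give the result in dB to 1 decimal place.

91.5 dB

Sum in the linear (power) domain: Σ 10^(Lᵢ/10) = 10^(84.0/10) + 10^(61.2/10) + 10^(90.6/10) + 10^(71.3/10) = 1.414e+09.
Combined level = 10 log₁₀(1.414e+09) = 91.5 dB.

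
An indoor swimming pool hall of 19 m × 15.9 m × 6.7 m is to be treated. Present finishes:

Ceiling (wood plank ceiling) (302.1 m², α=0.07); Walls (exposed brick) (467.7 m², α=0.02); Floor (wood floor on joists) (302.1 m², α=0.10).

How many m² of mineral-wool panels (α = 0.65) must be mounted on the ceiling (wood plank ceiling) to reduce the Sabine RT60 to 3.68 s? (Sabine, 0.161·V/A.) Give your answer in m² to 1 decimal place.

48.0

A₁ = Σ Sᵢαᵢ = 302.1·0.07 + 467.7·0.02 + 302.1·0.10 = 60.711 sabins.
Required A₂ = 0.161·2024.07/3.68 = 88.553 sabins.
ΔA needed = 88.553 − 60.711 = 27.842 sabins.
Net gain per m²: Δα = 0.65 − 0.07 = 0.58.
Panel area = 27.842 / 0.58 = 48.0 m².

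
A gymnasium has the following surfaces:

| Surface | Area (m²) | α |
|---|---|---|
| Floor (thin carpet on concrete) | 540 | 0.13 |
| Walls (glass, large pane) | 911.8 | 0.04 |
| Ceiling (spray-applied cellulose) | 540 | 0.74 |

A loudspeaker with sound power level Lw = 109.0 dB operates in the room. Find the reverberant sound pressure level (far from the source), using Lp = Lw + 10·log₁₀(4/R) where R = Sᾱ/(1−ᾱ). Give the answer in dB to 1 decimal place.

Σ(Sᵢαᵢ) = 540×0.13 + 911.8×0.04 + 540×0.74 = 506.272; total area S = 1991.8 m².
ᾱ = 0.2542, so room constant R = A/(1−ᾱ) = 678.831 m².
Lp = 109.0 + 10·log₁₀(4/678.831) = 109.0 + (-22.30) = 86.7 dB.

86.7 dB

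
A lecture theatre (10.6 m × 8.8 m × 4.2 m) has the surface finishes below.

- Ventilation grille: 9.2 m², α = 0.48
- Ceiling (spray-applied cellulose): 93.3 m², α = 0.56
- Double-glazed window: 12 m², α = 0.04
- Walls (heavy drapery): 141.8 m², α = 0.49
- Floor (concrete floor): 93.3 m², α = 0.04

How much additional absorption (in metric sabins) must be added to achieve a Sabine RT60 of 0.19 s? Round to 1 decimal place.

201.6 sabins

A₁ = Σ Sᵢαᵢ = 9.2*0.48 + 93.3*0.56 + 12*0.04 + 141.8*0.49 + 93.3*0.04 = 130.358 sabins.
V = 391.776 m³. Required absorption A₂ = 0.161 × 391.776 / 0.19 = 331.979 sabins.
Additional absorption ΔA = 331.979 − 130.358 = 201.6 sabins.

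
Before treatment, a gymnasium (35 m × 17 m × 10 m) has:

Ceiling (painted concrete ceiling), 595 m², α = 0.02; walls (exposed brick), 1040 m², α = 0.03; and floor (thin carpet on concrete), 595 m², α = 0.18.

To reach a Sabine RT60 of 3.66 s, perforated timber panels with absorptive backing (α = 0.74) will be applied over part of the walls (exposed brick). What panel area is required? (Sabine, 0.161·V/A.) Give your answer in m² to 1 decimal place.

Total absorption A₁ = 595*0.02 + 1040*0.03 + 595*0.18
  = 11.900 + 31.200 + 107.100 = 150.200 m² sabins.
V = 5950 m³. Target absorption A₂ = 0.161 × 5950 / 3.66 = 261.735 sabins.
ΔA needed = 261.735 − 150.200 = 111.535 sabins.
Net gain per m²: Δα = 0.74 − 0.03 = 0.71.
Panel area = 111.535 / 0.71 = 157.1 m².

157.1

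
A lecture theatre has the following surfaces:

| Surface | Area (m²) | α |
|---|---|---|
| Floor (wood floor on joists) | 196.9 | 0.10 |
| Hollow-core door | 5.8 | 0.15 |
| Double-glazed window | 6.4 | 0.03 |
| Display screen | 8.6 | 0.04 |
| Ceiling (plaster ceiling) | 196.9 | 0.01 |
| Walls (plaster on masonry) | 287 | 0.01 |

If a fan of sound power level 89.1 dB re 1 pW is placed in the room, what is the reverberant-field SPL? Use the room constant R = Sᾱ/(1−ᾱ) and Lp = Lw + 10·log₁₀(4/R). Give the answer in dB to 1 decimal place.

Σ(Sᵢαᵢ) = 196.9·0.10 + 5.8·0.15 + 6.4·0.03 + 8.6·0.04 + 196.9·0.01 + 287·0.01 = 25.935; total area S = 701.6 m².
ᾱ = 25.935/701.6 = 0.0370; R = Sᾱ/(1−ᾱ) = 25.935/(1−0.0370) = 26.931 m².
Lp = 89.1 + 10·log₁₀(4/26.931) = 89.1 + (-8.28) = 80.8 dB.

80.8 dB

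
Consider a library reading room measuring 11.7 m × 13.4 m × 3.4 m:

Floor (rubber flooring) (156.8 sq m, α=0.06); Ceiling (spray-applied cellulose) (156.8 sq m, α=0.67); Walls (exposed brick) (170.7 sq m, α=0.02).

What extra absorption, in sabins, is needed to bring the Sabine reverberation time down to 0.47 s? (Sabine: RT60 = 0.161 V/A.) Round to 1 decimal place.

64.7 sabins

Summing Sᵢαᵢ: 9.408 + 105.056 + 3.414 → A₁ = 117.878 sabins.
V = 533.052 m³. Required absorption A₂ = 0.161 × 533.052 / 0.47 = 182.599 sabins.
Additional absorption ΔA = 182.599 − 117.878 = 64.7 sabins.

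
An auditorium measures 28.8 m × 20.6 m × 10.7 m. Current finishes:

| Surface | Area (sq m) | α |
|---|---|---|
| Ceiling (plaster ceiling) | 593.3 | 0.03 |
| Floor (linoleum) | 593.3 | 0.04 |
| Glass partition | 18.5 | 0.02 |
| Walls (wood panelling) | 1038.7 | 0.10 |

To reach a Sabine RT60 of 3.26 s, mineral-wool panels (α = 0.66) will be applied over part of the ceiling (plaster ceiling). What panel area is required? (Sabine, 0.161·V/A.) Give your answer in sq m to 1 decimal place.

266.3

Equivalent absorption area: A₁ = 593.3×0.03 + 593.3×0.04 + 18.5×0.02 + 1038.7×0.10 = 145.771 sq m.
Required A₂ = 0.161·6348.096/3.26 = 313.510 sabins.
Absorption to add: 313.510 − 145.771 = 167.739 sabins.
Each sq m of panel replacing the ceiling (plaster ceiling) adds (0.66 − 0.03) = 0.63 sabins.
Panel area = 167.739 / 0.63 = 266.3 sq m.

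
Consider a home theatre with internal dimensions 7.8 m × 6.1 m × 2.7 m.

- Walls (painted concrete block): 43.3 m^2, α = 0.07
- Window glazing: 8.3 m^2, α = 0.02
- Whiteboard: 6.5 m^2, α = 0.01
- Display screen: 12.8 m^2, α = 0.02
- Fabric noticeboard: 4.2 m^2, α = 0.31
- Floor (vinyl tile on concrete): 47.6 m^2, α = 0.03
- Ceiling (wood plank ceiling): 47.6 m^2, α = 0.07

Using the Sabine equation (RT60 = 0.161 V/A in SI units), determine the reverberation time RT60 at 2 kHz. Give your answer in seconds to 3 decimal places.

Equivalent absorption area: A = 43.3·0.07 + 8.3·0.02 + 6.5·0.01 + 12.8·0.02 + 4.2·0.31 + 47.6·0.03 + 47.6·0.07 = 9.580 m^2.
Room volume: 128.466 m³.
T = 0.161 V/A = 0.161·128.466/9.580 = 2.159 s.

2.159 s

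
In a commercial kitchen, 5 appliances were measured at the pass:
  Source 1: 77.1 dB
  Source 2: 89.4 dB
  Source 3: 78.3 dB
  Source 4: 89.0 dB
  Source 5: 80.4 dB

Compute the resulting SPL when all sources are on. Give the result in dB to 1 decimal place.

Converting to relative power and adding: 10^(77.1/10) + 10^(89.4/10) + 10^(78.3/10) + 10^(89.0/10) + 10^(80.4/10) = 1.894e+09.
L_total = 10·log₁₀(1.894e+09) = 92.8 dB.

92.8 dB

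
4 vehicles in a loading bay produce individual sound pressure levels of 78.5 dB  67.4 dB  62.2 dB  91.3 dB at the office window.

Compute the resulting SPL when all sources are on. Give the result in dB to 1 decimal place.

Sum in the linear (power) domain: Σ 10^(Lᵢ/10) = 10^(78.5/10) + 10^(67.4/10) + 10^(62.2/10) + 10^(91.3/10) = 1.427e+09.
Combined level = 10 log₁₀(1.427e+09) = 91.5 dB.

91.5 dB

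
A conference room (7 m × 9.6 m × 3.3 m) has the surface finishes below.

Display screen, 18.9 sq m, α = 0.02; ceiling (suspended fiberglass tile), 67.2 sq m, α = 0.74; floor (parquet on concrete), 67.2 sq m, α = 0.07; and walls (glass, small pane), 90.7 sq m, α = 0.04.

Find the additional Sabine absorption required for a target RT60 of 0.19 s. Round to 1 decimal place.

129.5 sabins

A₁ = Σ Sᵢαᵢ = 18.9*0.02 + 67.2*0.74 + 67.2*0.07 + 90.7*0.04 = 58.438 sabins.
For T = 0.19 s, need A₂ = 0.161·V/T = 0.161·221.76/0.19 = 187.912 sabins.
ΔA = A₂ − A₁ = 187.912 − 58.438 = 129.5 sabins.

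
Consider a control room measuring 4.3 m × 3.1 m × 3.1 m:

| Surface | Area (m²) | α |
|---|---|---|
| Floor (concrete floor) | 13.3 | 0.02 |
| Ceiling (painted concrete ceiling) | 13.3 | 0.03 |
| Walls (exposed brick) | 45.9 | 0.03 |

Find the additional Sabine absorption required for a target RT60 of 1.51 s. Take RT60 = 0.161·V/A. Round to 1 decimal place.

2.4 sabins

Total absorption A₁ = 13.3*0.02 + 13.3*0.03 + 45.9*0.03
  = 0.266 + 0.399 + 1.377 = 2.042 m² sabins.
For T = 1.51 s, need A₂ = 0.161·V/T = 0.161·41.323/1.51 = 4.406 sabins.
Additional absorption ΔA = 4.406 − 2.042 = 2.4 sabins.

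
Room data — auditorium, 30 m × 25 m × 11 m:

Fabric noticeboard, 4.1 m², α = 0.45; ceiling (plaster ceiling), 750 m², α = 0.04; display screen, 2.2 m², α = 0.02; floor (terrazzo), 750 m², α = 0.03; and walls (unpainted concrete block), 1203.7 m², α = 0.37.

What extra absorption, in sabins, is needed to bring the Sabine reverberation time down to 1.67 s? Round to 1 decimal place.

295.6 sabins

Total absorption A₁ = 4.1×0.45 + 750×0.04 + 2.2×0.02 + 750×0.03 + 1203.7×0.37
  = 1.845 + 30.000 + 0.044 + 22.500 + 445.369 = 499.758 m² sabins.
For T = 1.67 s, need A₂ = 0.161·V/T = 0.161·8250/1.67 = 795.359 sabins.
Additional absorption ΔA = 795.359 − 499.758 = 295.6 sabins.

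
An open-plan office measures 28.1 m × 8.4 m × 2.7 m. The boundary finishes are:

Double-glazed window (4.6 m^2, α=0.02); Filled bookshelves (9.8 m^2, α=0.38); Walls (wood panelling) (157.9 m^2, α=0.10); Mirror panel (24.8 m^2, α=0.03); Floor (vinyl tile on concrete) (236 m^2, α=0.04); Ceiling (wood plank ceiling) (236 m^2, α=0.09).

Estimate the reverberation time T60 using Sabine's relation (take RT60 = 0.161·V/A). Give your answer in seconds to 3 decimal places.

2.011 s

A = Σ Sᵢαᵢ = 4.6*0.02 + 9.8*0.38 + 157.9*0.10 + 24.8*0.03 + 236*0.04 + 236*0.09 = 51.030 sabins.
Room volume: 637.308 m³.
T = 0.161 V/A = 0.161·637.308/51.030 = 2.011 s.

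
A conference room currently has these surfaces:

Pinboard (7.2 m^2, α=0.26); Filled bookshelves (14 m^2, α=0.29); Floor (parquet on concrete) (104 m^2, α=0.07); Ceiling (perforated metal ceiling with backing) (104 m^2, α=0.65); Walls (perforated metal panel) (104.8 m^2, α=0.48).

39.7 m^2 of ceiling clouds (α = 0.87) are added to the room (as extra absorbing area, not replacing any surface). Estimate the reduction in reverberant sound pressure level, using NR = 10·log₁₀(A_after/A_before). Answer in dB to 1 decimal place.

Equivalent absorption area: A_before = 7.2×0.26 + 14×0.29 + 104×0.07 + 104×0.65 + 104.8×0.48 = 131.116 m^2.
Added absorption = 39.7 × 0.87 = 34.539 sabins.
A_after = 131.116 + 34.539 = 165.655 sabins.
NR = 10·log₁₀(165.655/131.116) = 1.0 dB.

1.0 dB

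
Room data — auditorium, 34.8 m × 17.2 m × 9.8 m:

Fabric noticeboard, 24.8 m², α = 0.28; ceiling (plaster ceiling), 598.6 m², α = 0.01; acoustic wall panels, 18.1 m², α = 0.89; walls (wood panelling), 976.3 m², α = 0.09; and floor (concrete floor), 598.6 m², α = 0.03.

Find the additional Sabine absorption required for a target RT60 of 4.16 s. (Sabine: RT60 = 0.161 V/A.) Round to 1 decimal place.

Summing Sᵢαᵢ: 6.944 + 5.986 + 16.109 + 87.867 + 17.958 → A₁ = 134.864 sabins.
Target A₂ = 0.161·5865.888/4.16 = 227.021 sabins (V = 5865.888 m³).
Additional absorption ΔA = 227.021 − 134.864 = 92.2 sabins.

92.2 sabins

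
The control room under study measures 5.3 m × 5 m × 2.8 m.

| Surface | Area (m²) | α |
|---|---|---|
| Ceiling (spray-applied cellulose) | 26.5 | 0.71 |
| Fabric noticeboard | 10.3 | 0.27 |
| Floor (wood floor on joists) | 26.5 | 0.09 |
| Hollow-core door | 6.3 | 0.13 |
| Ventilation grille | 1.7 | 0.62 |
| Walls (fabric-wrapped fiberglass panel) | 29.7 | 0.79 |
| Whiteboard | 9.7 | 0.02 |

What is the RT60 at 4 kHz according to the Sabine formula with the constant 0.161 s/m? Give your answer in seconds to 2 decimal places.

A = Σ Sᵢαᵢ = 26.5×0.71 + 10.3×0.27 + 26.5×0.09 + 6.3×0.13 + 1.7×0.62 + 29.7×0.79 + 9.7×0.02 = 49.511 sabins.
V = 5.3·5·2.8 = 74.2 m³.
Sabine: RT60 = 0.161 × 74.2 / 49.511 = 0.24 s.

0.24 seconds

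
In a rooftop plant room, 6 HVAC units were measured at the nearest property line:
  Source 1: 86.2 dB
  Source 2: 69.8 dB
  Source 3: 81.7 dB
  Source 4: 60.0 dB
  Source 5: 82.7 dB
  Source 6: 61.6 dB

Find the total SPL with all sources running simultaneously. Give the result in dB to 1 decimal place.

88.8 dB

Converting to relative power and adding: 10^(86.2/10) + 10^(69.8/10) + 10^(81.7/10) + 10^(60.0/10) + 10^(82.7/10) + 10^(61.6/10) = 7.63e+08.
Back to dB: 10·log₁₀ Σ = 88.8 dB.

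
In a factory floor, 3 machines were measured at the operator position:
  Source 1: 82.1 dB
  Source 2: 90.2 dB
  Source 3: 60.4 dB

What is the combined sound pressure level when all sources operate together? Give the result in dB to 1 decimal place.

Sum in the linear (power) domain: Σ 10^(Lᵢ/10) = 10^(82.1/10) + 10^(90.2/10) + 10^(60.4/10) = 1.21e+09.
L_total = 10·log₁₀(1.21e+09) = 90.8 dB.

90.8 dB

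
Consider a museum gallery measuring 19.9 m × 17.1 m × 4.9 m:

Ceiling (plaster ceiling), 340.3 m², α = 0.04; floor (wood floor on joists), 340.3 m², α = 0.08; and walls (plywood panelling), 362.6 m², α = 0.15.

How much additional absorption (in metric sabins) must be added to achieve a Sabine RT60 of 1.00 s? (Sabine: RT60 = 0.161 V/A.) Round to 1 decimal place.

A₁ = Σ Sᵢαᵢ = 340.3*0.04 + 340.3*0.08 + 362.6*0.15 = 95.226 sabins.
For T = 1.00 s, need A₂ = 0.161·V/T = 0.161·1667.421/1.00 = 268.455 sabins.
Additional absorption ΔA = 268.455 − 95.226 = 173.2 sabins.

173.2 sabins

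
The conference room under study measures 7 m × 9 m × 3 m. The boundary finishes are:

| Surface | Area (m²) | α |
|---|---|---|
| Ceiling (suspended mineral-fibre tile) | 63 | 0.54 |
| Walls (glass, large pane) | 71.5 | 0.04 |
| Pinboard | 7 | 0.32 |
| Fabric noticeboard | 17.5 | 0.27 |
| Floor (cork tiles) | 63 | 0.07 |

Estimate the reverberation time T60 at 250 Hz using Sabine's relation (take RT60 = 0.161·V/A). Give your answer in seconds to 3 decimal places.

0.631 s

A = Σ Sᵢαᵢ = 63×0.54 + 71.5×0.04 + 7×0.32 + 17.5×0.27 + 63×0.07 = 48.255 sabins.
Room volume: 189 m³.
T = 0.161 V/A = 0.161·189/48.255 = 0.631 s.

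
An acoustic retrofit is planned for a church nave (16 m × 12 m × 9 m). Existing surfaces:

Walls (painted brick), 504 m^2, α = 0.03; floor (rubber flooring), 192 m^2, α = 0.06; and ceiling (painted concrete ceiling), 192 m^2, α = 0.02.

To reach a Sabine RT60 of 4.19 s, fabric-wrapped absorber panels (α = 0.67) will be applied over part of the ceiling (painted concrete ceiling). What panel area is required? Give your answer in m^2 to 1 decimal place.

55.3

Summing Sᵢαᵢ: 15.120 + 11.520 + 3.840 → A₁ = 30.480 sabins.
V = 1728 m³. Target absorption A₂ = 0.161 × 1728 / 4.19 = 66.398 sabins.
Absorption to add: 66.398 − 30.480 = 35.918 sabins.
Net gain per m^2: Δα = 0.67 − 0.02 = 0.65.
Area = ΔA/Δα = 35.918/0.65 = 55.3 m^2.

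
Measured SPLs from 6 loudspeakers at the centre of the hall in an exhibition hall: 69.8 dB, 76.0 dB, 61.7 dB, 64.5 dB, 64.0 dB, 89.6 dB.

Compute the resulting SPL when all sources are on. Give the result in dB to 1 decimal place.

Converting to relative power and adding: 10^(69.8/10) + 10^(76.0/10) + 10^(61.7/10) + 10^(64.5/10) + 10^(64.0/10) + 10^(89.6/10) = 9.682e+08.
L_total = 10·log₁₀(9.682e+08) = 89.9 dB.

89.9 dB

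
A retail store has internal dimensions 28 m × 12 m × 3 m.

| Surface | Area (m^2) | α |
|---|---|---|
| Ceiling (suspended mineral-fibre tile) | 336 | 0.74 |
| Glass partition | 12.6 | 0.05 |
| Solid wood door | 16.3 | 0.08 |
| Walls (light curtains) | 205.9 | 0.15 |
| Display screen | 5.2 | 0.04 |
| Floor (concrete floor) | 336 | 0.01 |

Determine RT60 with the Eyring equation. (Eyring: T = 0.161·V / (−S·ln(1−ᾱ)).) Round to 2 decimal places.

0.47 s

S = Σ Sᵢ = 912.0 m^2.
Σ(Sᵢαᵢ) = 336·0.74 + 12.6·0.05 + 16.3·0.08 + 205.9·0.15 + 5.2·0.04 + 336·0.01 = 285.027.
ᾱ = 285.027 / 912.0 = 0.3125.
−S·ln(1−ᾱ) = −912.0 × ln(1 − 0.3125) = 341.720.
V = 28 × 12 × 3 = 1008 m³.
T = 0.161·V/[−S·ln(1−ᾱ)] = 0.161·1008/341.720 = 0.47 s.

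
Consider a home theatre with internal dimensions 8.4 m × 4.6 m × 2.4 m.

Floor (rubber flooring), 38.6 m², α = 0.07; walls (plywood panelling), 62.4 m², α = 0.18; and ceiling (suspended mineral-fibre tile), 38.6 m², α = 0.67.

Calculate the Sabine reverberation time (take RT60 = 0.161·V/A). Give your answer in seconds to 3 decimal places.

0.375 sec

Summing Sᵢαᵢ: 2.702 + 11.232 + 25.862 → A = 39.796 sabins.
V = 8.4·4.6·2.4 = 92.736 m³.
Sabine: RT60 = 0.161 × 92.736 / 39.796 = 0.375 s.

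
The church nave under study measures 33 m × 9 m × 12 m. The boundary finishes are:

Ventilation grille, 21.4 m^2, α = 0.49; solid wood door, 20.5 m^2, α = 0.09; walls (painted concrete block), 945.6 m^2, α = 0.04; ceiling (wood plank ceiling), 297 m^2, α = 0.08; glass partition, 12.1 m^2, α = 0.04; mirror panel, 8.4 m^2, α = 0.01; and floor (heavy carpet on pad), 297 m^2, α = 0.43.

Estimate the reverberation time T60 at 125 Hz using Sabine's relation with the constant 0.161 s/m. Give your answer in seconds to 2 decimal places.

Equivalent absorption area: A = 21.4·0.49 + 20.5·0.09 + 945.6·0.04 + 297·0.08 + 12.1·0.04 + 8.4·0.01 + 297·0.43 = 202.193 m^2.
Room volume: 3564 m³.
T = 0.161 V/A = 0.161·3564/202.193 = 2.84 s.

2.84 s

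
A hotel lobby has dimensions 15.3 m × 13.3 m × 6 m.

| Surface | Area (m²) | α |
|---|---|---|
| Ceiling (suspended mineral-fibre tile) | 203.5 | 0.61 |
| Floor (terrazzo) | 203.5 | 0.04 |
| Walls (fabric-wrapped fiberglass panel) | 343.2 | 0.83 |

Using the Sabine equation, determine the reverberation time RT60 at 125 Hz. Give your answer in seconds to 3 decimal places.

A = Σ Sᵢαᵢ = 203.5×0.61 + 203.5×0.04 + 343.2×0.83 = 417.131 sabins.
Room volume: 1220.94 m³.
T = 0.161 V/A = 0.161·1220.94/417.131 = 0.471 s.

0.471 sec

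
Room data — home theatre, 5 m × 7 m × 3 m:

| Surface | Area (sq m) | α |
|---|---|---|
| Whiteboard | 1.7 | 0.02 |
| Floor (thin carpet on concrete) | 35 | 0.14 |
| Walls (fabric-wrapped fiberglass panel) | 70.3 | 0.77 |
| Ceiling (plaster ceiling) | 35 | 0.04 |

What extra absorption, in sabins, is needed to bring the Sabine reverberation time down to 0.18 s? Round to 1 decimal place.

Total absorption A₁ = 1.7*0.02 + 35*0.14 + 70.3*0.77 + 35*0.04
  = 0.034 + 4.900 + 54.131 + 1.400 = 60.465 sq m sabins.
V = 105 m³. Required absorption A₂ = 0.161 × 105 / 0.18 = 93.917 sabins.
Additional absorption ΔA = 93.917 − 60.465 = 33.5 sabins.

33.5 sabins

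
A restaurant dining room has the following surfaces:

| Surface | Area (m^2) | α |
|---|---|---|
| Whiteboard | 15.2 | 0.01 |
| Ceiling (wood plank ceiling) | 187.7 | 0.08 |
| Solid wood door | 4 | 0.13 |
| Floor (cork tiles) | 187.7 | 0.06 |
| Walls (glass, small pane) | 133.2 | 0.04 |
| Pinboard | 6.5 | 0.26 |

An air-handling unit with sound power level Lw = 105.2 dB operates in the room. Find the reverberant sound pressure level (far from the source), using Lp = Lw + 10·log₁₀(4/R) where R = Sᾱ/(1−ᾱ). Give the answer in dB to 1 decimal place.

Σ(Sᵢαᵢ) = 15.2×0.01 + 187.7×0.08 + 4×0.13 + 187.7×0.06 + 133.2×0.04 + 6.5×0.26 = 33.968; total area S = 534.3 m^2.
ᾱ = 33.968/534.3 = 0.0636; R = Sᾱ/(1−ᾱ) = 33.968/(1−0.0636) = 36.275 m^2.
Lp = Lw + 10 log₁₀(4/R) = 105.2 -9.58 = 95.6 dB.

95.6 dB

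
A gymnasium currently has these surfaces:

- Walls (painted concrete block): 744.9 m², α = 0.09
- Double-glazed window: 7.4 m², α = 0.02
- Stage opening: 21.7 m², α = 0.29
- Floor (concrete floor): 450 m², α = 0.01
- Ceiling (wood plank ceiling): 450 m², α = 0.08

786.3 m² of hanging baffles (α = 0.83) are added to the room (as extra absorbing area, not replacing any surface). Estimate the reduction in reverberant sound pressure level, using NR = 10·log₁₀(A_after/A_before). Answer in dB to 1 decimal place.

Total absorption A_before = 744.9×0.09 + 7.4×0.02 + 21.7×0.29 + 450×0.01 + 450×0.08
  = 67.041 + 0.148 + 6.293 + 4.500 + 36.000 = 113.982 m² sabins.
Treatment contributes 786.3·0.83 = 652.629 sabins.
New total A_after = 766.611 sabins.
NR = 10·log₁₀(766.611/113.982) = 8.3 dB.

8.3 dB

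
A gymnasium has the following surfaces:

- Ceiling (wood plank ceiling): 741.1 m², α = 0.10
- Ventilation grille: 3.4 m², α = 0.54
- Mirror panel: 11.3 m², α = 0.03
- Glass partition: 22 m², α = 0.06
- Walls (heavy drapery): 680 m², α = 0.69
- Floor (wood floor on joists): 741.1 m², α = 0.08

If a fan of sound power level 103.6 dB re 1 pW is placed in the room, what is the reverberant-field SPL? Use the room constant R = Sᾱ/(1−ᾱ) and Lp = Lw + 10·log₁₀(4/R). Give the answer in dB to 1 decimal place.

80.4 dB

A = 606.093 sabins; S = 2198.9 m².
ᾱ = 606.093/2198.9 = 0.2756; R = Sᾱ/(1−ᾱ) = 606.093/(1−0.2756) = 836.683 m².
Lp = 103.6 + 10·log₁₀(4/836.683) = 103.6 + (-23.21) = 80.4 dB.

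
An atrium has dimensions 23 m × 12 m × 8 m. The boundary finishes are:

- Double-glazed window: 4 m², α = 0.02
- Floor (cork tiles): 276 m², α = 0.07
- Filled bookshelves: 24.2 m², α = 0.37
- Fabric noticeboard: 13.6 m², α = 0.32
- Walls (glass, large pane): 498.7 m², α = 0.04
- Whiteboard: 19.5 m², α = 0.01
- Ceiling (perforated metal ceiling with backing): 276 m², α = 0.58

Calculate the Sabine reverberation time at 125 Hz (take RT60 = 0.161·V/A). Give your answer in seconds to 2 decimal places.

1.67 seconds

Summing Sᵢαᵢ: 0.080 + 19.320 + 8.954 + 4.352 + 19.948 + 0.195 + 160.080 → A = 212.929 sabins.
V = 23·12·8 = 2208 m³.
T = 0.161 V/A = 0.161·2208/212.929 = 1.67 s.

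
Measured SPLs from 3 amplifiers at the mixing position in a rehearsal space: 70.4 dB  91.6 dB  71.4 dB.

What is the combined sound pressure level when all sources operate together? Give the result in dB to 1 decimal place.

Sum in the linear (power) domain: Σ 10^(Lᵢ/10) = 10^(70.4/10) + 10^(91.6/10) + 10^(71.4/10) = 1.47e+09.
Back to dB: 10·log₁₀ Σ = 91.7 dB.

91.7 dB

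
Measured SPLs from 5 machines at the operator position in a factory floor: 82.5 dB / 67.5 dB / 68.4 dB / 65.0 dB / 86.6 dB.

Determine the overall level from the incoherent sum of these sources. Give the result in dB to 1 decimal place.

88.1 dB

Σ 10^(Lᵢ/10) = 6.506e+08.
L_total = 10·log₁₀(6.506e+08) = 88.1 dB.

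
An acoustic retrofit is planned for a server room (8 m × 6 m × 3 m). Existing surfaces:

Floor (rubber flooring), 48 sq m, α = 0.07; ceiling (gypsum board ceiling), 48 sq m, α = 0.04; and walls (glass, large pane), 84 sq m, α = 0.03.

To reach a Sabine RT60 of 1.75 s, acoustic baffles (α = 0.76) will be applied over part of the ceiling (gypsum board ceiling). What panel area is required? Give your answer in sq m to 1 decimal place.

7.6

Summing Sᵢαᵢ: 3.360 + 1.920 + 2.520 → A₁ = 7.800 sabins.
Required A₂ = 0.161·144/1.75 = 13.248 sabins.
ΔA needed = 13.248 − 7.800 = 5.448 sabins.
Net gain per sq m: Δα = 0.76 − 0.04 = 0.72.
Area = ΔA/Δα = 5.448/0.72 = 7.6 sq m.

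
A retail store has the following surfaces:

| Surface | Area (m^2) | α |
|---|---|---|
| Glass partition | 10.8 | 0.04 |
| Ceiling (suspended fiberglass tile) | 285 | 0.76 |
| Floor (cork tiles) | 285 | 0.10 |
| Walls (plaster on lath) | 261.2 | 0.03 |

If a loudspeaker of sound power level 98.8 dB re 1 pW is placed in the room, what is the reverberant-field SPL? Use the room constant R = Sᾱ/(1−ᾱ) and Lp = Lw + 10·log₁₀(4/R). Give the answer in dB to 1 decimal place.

A = 253.368 sabins; S = 842.0 m^2.
ᾱ = 253.368/842.0 = 0.3009; R = Sᾱ/(1−ᾱ) = 253.368/(1−0.3009) = 362.420 m^2.
Lp = Lw + 10 log₁₀(4/R) = 98.8 -19.57 = 79.2 dB.

79.2 dB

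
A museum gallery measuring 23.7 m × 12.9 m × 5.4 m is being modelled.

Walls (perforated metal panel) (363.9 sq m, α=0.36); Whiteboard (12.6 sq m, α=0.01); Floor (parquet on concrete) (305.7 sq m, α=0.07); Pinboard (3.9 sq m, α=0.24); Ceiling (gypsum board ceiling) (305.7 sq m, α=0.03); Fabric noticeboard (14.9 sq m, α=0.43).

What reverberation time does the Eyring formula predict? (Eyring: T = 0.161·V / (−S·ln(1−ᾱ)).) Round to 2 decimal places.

Total surface area S = 363.9 + 12.6 + 305.7 + 3.9 + 305.7 + 14.9 = 1006.7 sq m.
Absorption A = 363.9·0.36 + 12.6·0.01 + 305.7·0.07 + 3.9·0.24 + 305.7·0.03 + 14.9·0.43 = 169.043 sabins.
ᾱ = 169.043 / 1006.7 = 0.1679.
−S·ln(1−ᾱ) = −1006.7 × ln(1 − 0.1679) = 185.034.
V = 23.7 × 12.9 × 5.4 = 1650.942 m³.
T = 0.161·V/[−S·ln(1−ᾱ)] = 0.161·1650.942/185.034 = 1.44 s.

1.44 seconds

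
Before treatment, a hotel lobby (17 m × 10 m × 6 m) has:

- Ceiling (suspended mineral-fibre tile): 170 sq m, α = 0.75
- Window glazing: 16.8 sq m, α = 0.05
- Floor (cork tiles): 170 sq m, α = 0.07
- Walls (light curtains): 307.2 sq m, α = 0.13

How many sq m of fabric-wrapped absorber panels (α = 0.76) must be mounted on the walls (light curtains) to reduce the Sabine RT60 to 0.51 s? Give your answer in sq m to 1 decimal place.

Total absorption A₁ = 170*0.75 + 16.8*0.05 + 170*0.07 + 307.2*0.13
  = 127.500 + 0.840 + 11.900 + 39.936 = 180.176 sq m sabins.
Required A₂ = 0.161·1020/0.51 = 322.000 sabins.
ΔA needed = 322.000 − 180.176 = 141.824 sabins.
Each sq m of panel replacing the walls (light curtains) adds (0.76 − 0.13) = 0.63 sabins.
Panel area = 141.824 / 0.63 = 225.1 sq m.

225.1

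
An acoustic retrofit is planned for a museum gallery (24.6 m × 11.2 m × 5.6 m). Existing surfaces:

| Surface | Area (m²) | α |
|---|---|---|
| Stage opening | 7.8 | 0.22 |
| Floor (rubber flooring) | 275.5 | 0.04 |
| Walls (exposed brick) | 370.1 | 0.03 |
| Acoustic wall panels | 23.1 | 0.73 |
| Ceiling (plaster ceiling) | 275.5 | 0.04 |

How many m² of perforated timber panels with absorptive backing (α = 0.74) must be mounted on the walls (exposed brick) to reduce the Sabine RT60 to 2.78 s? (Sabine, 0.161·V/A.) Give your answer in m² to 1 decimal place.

A₁ = Σ Sᵢαᵢ = 7.8·0.22 + 275.5·0.04 + 370.1·0.03 + 23.1·0.73 + 275.5·0.04 = 51.722 sabins.
Required A₂ = 0.161·1542.912/2.78 = 89.356 sabins.
ΔA needed = 89.356 − 51.722 = 37.634 sabins.
Each m² of panel replacing the walls (exposed brick) adds (0.74 − 0.03) = 0.71 sabins.
Panel area = 37.634 / 0.71 = 53.0 m².

53.0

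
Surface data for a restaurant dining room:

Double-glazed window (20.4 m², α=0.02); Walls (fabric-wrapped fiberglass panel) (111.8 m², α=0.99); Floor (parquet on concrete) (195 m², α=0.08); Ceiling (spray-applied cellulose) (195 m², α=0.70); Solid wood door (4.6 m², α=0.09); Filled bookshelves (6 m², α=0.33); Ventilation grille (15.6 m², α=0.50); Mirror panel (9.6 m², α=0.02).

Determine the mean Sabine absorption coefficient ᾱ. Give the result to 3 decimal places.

0.490

Total surface area S = 558.0 m².
Σ(Sᵢαᵢ) = 20.4×0.02 + 111.8×0.99 + 195×0.08 + 195×0.70 + 4.6×0.09 + 6×0.33 + 15.6×0.50 + 9.6×0.02 = 273.576.
ᾱ = 273.576 / 558.0 = 0.490.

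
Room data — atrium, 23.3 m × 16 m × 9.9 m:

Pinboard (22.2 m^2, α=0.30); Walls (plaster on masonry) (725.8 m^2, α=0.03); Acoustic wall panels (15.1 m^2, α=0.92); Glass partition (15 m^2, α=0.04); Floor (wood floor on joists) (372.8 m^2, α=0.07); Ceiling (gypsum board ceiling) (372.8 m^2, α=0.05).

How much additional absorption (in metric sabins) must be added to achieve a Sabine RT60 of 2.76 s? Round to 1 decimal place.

127.6 sabins

A₁ = Σ Sᵢαᵢ = 22.2×0.30 + 725.8×0.03 + 15.1×0.92 + 15×0.04 + 372.8×0.07 + 372.8×0.05 = 87.662 sabins.
Target A₂ = 0.161·3690.72/2.76 = 215.292 sabins (V = 3690.72 m³).
Shortfall: 215.292 − 87.662 = 127.6 sabins.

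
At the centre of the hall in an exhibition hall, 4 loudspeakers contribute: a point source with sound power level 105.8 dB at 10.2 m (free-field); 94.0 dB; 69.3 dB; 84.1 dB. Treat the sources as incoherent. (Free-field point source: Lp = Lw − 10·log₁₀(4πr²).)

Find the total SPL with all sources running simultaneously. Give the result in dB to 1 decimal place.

94.5 dB

Source at 10.2 m: Lp = 105.8 − 10·log₁₀(4π·10.2²) = 105.8 − 10·log₁₀(1307.405) = 74.6 dB.
Sum in the linear (power) domain: Σ 10^(Lᵢ/10) = 10^(74.6/10) + 10^(94.0/10) + 10^(69.3/10) + 10^(84.1/10) = 2.806e+09.
Combined level = 10 log₁₀(2.806e+09) = 94.5 dB.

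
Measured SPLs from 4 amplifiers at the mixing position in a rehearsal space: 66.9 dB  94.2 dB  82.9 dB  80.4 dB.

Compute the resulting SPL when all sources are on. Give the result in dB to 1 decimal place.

Converting to relative power and adding: 10^(66.9/10) + 10^(94.2/10) + 10^(82.9/10) + 10^(80.4/10) = 2.94e+09.
Combined level = 10 log₁₀(2.94e+09) = 94.7 dB.

94.7 dB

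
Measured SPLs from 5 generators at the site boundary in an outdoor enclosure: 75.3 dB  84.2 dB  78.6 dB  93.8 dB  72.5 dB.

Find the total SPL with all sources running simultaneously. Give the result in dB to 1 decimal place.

Σ 10^(Lᵢ/10) = 2.786e+09.
Combined level = 10 log₁₀(2.786e+09) = 94.4 dB.

94.4 dB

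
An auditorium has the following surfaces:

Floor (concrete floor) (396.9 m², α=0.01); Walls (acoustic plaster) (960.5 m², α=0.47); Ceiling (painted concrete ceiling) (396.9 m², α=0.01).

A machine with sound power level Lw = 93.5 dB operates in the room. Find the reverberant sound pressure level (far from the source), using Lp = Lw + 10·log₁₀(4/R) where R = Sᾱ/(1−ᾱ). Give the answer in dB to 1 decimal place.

71.6 dB

Σ(Sᵢαᵢ) = 396.9·0.01 + 960.5·0.47 + 396.9·0.01 = 459.373; total area S = 1754.3 m².
ᾱ = 0.2619, so room constant R = A/(1−ᾱ) = 622.372 m².
Lp = 93.5 + 10·log₁₀(4/622.372) = 93.5 + (-21.92) = 71.6 dB.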